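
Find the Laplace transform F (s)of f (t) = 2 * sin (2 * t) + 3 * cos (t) 3 * s/ (s^2 + 1) + 4/ (s^2 + 4)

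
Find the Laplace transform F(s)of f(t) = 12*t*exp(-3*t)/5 12/(5*(s + 3)^2)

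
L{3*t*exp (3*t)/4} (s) 3/ (4*(s - 3)^2)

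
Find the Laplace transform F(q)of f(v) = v q^(-2)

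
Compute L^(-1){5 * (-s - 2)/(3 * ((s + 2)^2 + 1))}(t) -5 * exp(-2 * t) * cos(t)/3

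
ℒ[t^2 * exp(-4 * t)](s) 2/(s + 4)^3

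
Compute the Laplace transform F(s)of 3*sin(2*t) 6/(s^2 + 4)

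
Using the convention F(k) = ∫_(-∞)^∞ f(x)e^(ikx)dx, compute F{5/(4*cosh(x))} 5*pi/(4*cosh(pi*k/2))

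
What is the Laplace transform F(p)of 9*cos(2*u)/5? 9*p/(5*(p^2 + 4))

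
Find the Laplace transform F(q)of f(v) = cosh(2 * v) q/(q^2 - 4)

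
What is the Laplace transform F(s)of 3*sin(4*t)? 12/(s^2 + 16)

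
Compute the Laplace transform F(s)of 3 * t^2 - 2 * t 6/s^3 - 2/s^2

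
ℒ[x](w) w^(-2)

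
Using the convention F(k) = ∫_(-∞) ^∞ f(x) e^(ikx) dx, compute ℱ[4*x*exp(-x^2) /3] 2*I*sqrt(pi)*k*exp(-k^2/4) /3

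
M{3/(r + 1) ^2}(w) -3 * pi * (w - 1) /sin(pi * w) 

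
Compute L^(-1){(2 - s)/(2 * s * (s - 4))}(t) -exp(2 * t) * cosh(2 * t)/2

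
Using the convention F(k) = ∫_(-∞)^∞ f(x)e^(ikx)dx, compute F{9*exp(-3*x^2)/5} 3*sqrt(3)*sqrt(pi)*exp(-k^2/12)/5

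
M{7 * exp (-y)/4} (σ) 7 * gamma (σ)/4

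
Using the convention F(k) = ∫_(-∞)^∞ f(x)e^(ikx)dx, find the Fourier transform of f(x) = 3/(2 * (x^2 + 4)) 3 * pi * exp(-2 * Abs(k))/4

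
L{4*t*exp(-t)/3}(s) 4/(3*(s + 1)^2)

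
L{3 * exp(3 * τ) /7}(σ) 3/(7 * (σ - 3) ) 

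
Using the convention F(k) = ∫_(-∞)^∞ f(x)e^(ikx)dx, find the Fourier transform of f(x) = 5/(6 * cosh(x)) 5 * pi/(6 * cosh(pi * k/2))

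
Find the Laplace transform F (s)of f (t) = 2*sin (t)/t 2*atan (1/s)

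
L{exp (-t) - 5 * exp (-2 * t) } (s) 1/ (s + 1) - 5/ (s + 2) 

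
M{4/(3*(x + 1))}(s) 4*pi*csc(pi*s)/3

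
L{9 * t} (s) 9/s^2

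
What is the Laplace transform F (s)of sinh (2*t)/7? 2/ (7*(s^2 - 4))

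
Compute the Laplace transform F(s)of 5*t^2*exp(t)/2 5/(s - 1)^3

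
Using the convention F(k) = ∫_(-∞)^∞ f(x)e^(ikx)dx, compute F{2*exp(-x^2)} 2*sqrt(pi)*exp(-k^2/4)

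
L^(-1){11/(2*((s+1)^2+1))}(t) 11*exp(-t)*sin(t)/2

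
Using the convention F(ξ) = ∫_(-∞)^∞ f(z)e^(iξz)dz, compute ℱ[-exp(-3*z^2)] -sqrt(3)*sqrt(pi)*exp(-ξ^2/12)/3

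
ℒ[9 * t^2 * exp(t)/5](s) 18/(5 * (s - 1)^3)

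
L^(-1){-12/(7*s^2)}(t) -12*t/7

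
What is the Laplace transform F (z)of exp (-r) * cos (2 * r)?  (z + 1)/ ( (z + 1)^2 + 4)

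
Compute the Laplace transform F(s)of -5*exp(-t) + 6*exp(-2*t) 6/(s + 2)-5/(s + 1)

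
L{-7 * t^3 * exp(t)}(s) -42/(s - 1)^4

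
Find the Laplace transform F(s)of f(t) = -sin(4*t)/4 -1/(s^2 + 16)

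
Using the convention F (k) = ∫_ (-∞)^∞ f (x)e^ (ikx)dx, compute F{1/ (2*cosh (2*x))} pi/ (4*cosh (pi*k/4))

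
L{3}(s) 3/s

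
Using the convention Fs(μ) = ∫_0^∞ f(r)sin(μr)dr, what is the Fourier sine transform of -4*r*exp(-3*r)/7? -24*μ/(7*(μ^2 + 9)^2)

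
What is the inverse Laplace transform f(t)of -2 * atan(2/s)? -2 * sin(2 * t)/t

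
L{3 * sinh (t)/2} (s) 3/ (2 * (s^2 - 1))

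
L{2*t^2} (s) 4/s^3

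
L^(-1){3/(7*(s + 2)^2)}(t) 3*t*exp(-2*t)/7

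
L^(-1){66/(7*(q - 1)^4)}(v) 11*v^3*exp(v)/7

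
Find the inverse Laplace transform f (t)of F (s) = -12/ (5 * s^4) -2 * t^3/5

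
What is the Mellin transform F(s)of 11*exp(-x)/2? 11*gamma(s)/2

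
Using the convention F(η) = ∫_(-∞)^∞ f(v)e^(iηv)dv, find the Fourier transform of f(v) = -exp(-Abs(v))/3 -2/(3*η^2 + 3)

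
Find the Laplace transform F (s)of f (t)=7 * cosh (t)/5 7 * s/ (5 * (s^2 - 1))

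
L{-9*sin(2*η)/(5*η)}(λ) -9*atan(2/λ)/5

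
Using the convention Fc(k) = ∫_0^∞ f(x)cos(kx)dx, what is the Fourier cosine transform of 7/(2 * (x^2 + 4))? 7 * pi * exp(-2 * k)/8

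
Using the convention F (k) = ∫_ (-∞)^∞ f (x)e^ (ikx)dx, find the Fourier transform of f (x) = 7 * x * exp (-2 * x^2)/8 7 * sqrt (2) * I * sqrt (pi) * k * exp (-k^2/8)/64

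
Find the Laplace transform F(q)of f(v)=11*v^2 22/q^3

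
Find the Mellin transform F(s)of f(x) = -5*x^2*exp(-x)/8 -5*gamma(s+2)/8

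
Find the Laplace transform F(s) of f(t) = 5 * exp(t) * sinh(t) 5/(s * (s - 2) ) 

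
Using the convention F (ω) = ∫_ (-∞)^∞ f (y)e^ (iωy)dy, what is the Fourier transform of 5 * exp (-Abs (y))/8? 5/ (4 * (ω^2 + 1))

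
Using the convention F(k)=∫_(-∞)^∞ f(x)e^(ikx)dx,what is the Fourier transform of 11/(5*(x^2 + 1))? 11*pi*exp(-Abs(k))/5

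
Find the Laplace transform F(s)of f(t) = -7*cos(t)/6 -7*s/(6*s^2 + 6)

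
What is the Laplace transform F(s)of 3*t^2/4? 3/(2*s^3)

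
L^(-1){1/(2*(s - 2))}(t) exp(2*t)/2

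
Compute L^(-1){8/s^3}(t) 4*t^2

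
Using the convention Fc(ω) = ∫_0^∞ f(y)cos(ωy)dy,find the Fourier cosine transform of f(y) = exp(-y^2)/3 sqrt(pi) * exp(-ω^2/4)/6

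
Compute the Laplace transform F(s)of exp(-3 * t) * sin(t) 1/((s + 3)^2 + 1)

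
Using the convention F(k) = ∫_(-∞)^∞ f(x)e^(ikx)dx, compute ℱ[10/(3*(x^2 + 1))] 10*pi*exp(-Abs(k))/3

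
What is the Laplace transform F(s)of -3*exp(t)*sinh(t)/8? -3/(8*s*(s - 2))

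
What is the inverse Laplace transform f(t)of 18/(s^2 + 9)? 6*sin(3*t)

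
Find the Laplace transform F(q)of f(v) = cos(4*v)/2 q/(2*(q^2 + 16))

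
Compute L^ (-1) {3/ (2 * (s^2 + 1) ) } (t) 3 * sin (t) /2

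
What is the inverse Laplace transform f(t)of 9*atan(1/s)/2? 9*sin(t)/(2*t)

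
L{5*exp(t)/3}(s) 5/(3*(s - 1))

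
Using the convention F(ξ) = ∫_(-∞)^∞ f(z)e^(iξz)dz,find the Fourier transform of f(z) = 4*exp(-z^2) 4*sqrt(pi)*exp(-ξ^2/4)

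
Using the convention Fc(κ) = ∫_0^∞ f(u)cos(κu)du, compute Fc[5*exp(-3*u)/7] 15/(7*(κ^2 + 9))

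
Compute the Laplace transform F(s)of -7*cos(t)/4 -7*s/(4*s^2 + 4)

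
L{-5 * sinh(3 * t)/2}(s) -15/(2 * s^2-18)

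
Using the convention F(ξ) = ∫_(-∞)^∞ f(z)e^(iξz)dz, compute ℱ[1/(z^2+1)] pi*exp(-Abs(ξ))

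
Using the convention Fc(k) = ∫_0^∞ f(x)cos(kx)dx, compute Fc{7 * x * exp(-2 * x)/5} 7 * (4 - k^2)/(5 * (k^2 + 4)^2)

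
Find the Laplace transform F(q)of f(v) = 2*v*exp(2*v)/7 2/(7*(q - 2)^2)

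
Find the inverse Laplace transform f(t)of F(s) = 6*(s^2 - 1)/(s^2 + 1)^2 6*t*cos(t)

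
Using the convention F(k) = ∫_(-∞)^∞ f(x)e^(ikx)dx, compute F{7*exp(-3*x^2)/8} 7*sqrt(3)*sqrt(pi)*exp(-k^2/12)/24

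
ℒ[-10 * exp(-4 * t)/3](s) -10/(3 * s + 12)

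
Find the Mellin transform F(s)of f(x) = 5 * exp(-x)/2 5 * gamma(s)/2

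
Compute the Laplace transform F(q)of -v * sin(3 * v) -6 * q/(q^2+9)^2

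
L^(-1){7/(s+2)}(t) 7*exp(-2*t)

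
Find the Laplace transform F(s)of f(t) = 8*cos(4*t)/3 8*s/(3*(s^2 + 16))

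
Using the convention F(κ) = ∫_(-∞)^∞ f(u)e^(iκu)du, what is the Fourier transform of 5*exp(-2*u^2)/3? 5*sqrt(2)*sqrt(pi)*exp(-κ^2/8)/6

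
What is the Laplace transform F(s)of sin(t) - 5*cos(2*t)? 1/(s^2 + 1) - 5*s/(s^2 + 4)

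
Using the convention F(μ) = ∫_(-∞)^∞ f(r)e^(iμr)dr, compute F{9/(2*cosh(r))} 9*pi/(2*cosh(pi*μ/2))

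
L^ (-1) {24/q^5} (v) v^4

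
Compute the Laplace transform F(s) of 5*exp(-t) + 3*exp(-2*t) 3/(s + 2) + 5/(s + 1) 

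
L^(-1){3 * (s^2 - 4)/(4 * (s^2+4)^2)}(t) 3 * t * cos(2 * t)/4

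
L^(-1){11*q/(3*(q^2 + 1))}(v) 11*cos(v)/3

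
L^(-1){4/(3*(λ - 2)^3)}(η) 2*η^2*exp(2*η)/3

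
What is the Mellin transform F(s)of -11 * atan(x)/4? 11 * pi * sec(pi * s/2)/(8 * s)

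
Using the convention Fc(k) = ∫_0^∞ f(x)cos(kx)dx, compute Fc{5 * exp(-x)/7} 5/(7 * (k^2 + 1))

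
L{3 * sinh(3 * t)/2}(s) 9/(2 * (s^2 - 9))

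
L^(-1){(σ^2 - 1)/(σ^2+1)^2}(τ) τ * cos(τ)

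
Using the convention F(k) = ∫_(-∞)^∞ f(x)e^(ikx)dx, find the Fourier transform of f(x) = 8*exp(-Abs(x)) 16/(k^2 + 1)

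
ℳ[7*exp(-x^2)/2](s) 7*gamma(s/2)/4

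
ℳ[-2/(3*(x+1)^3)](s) -pi*(s - 2)*(s - 1)/(3*sin(pi*s))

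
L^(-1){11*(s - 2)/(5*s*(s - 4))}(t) 11*exp(2*t)*cosh(2*t)/5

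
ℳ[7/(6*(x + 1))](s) 7*pi*csc(pi*s)/6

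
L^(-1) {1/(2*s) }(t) 1/2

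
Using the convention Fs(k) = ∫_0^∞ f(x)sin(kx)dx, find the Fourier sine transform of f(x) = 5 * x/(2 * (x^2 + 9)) 5 * pi * exp(-3 * k)/4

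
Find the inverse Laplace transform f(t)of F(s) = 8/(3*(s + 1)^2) 8*t*exp(-t)/3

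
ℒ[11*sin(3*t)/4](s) 33/(4*(s^2 + 9))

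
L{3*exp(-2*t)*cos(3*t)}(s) 3*(s + 2)/((s + 2)^2 + 9)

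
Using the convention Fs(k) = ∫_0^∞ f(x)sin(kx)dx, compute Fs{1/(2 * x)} pi/4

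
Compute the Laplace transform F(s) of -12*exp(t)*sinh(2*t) -24/((s - 1) ^2 - 4) 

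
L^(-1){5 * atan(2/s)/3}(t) 5 * sin(2 * t)/(3 * t)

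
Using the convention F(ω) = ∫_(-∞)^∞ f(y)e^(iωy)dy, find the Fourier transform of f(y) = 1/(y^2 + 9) pi*exp(-3*Abs(ω))/3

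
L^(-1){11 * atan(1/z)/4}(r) 11 * sin(r)/(4 * r)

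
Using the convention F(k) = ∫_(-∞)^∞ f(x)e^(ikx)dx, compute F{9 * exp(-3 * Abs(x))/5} 54/(5 * (k^2+9))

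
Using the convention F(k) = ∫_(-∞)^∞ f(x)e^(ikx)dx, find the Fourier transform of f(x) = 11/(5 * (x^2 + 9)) 11 * pi * exp(-3 * Abs(k))/15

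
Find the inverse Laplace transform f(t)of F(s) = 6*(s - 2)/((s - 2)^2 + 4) 6*exp(2*t)*cos(2*t)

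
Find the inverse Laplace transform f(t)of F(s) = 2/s 2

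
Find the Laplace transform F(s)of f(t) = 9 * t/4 9/(4 * s^2)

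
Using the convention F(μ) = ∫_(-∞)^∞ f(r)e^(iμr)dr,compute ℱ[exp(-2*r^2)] sqrt(2)*sqrt(pi)*exp(-μ^2/8)/2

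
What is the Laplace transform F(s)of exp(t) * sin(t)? 1/((s - 1)^2 + 1)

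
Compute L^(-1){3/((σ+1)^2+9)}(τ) exp(-τ)*sin(3*τ)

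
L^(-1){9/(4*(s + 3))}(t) 9*exp(-3*t)/4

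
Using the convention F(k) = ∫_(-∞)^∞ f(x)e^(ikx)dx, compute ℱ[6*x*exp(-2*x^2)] 3*sqrt(2)*I*sqrt(pi)*k*exp(-k^2/8)/4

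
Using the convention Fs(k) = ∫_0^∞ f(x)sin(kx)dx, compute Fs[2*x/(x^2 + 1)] pi*exp(-k)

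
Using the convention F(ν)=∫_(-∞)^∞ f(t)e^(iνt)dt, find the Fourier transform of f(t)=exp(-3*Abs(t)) 6/(ν^2+9)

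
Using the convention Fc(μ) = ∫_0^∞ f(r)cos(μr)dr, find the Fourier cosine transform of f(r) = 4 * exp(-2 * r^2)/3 sqrt(2) * sqrt(pi) * exp(-μ^2/8)/3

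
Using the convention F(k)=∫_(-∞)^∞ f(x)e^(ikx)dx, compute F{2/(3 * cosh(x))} 2 * pi/(3 * cosh(pi * k/2))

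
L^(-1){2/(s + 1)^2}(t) 2*t*exp(-t)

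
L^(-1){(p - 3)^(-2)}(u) u*exp(3*u)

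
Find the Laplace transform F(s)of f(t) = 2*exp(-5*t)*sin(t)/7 2/(7*((s + 5)^2 + 1))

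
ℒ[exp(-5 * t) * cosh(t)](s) (s+5)/((s+5)^2 - 1)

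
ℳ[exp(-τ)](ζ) gamma(ζ) 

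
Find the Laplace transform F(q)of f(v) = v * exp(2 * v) (q - 2)^(-2)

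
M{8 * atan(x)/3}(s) -4 * pi * sec(pi * s/2)/(3 * s)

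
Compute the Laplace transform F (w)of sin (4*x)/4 1/ (w^2+16)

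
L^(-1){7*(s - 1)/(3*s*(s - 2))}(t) 7*exp(t)*cosh(t)/3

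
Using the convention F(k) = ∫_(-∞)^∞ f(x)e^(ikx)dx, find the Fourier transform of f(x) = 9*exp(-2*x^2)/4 9*sqrt(2)*sqrt(pi)*exp(-k^2/8)/8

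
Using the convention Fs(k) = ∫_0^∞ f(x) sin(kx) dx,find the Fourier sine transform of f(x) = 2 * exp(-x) 2 * k/(k^2 + 1) 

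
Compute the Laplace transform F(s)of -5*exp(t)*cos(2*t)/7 5*(1 - s)/(7*((s - 1)^2 + 4))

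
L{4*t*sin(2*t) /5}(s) 16*s/(5*(s^2+4) ^2) 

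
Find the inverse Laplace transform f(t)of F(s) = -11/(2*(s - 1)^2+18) -11*exp(t)*sin(3*t)/6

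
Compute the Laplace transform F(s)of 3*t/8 3/(8*s^2)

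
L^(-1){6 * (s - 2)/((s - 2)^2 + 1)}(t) 6 * exp(2 * t) * cos(t)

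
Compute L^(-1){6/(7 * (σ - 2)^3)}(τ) 3 * τ^2 * exp(2 * τ)/7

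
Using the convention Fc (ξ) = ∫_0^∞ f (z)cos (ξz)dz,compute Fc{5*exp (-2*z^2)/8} 5*sqrt (2)*sqrt (pi)*exp (-ξ^2/8)/32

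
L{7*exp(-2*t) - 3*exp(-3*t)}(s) 7/(s + 2) - 3/(s + 3)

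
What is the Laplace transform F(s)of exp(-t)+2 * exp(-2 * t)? 1/(s+1)+2/(s+2)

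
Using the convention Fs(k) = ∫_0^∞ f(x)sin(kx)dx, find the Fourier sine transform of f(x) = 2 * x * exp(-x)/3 4 * k/(3 * (k^2 + 1)^2)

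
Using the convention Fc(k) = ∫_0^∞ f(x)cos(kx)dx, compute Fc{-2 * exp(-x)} -2/(k^2 + 1)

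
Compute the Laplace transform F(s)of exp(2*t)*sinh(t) 1/((s - 2)^2 - 1)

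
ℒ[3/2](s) 3/(2*s)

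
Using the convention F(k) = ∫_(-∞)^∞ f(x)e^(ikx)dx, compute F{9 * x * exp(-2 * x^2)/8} 9 * sqrt(2) * I * sqrt(pi) * k * exp(-k^2/8)/64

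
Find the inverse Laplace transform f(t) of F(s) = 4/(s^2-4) 2 * sinh(2 * t) 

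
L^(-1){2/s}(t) 2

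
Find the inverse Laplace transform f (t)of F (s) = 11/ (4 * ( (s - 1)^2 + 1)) 11 * exp (t) * sin (t)/4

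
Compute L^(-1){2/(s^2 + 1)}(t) 2*sin(t)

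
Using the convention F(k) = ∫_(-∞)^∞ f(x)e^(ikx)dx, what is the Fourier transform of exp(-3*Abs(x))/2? 3/(k^2 + 9)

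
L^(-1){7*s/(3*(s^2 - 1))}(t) 7*cosh(t)/3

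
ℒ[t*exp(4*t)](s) (s - 4) ^(-2) 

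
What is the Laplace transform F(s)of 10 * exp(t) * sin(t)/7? 10/(7 * ((s - 1)^2 + 1))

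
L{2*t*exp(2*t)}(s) 2/(s - 2)^2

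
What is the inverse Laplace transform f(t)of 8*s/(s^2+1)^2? 4*t*sin(t)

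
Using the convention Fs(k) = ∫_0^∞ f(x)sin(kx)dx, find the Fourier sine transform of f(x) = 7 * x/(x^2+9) 7 * pi * exp(-3 * k)/2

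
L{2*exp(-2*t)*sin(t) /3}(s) 2/(3*((s + 2) ^2 + 1) ) 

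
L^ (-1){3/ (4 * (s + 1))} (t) 3 * exp (-t)/4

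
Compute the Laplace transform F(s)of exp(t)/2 1/(2*(s - 1))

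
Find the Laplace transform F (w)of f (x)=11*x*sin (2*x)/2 22*w/ (w^2 + 4)^2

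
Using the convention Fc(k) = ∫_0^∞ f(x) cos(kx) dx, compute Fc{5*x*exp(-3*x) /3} 5*(9 - k^2) /(3*(k^2 + 9) ^2) 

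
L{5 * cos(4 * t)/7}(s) 5 * s/(7 * (s^2 + 16))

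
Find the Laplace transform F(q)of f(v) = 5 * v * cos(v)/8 5 * (q^2 - 1)/(8 * (q^2 + 1)^2)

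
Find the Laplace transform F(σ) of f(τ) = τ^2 2/σ^3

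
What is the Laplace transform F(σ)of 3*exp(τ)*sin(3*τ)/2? 9/(2*((σ - 1)^2 + 9))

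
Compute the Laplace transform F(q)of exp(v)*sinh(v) 1/(q*(q - 2))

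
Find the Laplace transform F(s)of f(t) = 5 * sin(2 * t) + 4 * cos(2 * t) 10/(s^2 + 4) + 4 * s/(s^2 + 4)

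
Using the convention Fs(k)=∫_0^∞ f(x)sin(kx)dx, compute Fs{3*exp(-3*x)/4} 3*k/(4*(k^2 + 9))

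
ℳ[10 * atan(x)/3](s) -5 * pi * sec(pi * s/2)/(3 * s)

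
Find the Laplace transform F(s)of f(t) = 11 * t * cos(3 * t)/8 11 * (s^2 - 9)/(8 * (s^2 + 9)^2)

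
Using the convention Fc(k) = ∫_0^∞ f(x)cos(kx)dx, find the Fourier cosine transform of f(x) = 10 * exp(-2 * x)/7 20/(7 * (k^2 + 4))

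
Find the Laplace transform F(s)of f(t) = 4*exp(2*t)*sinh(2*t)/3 8/(3*s*(s - 4))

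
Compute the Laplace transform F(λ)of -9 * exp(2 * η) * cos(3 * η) 9 * (2 - λ)/((λ - 2)^2 + 9)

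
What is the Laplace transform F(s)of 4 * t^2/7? 8/(7 * s^3)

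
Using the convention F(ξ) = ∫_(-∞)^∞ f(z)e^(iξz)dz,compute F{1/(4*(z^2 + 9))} pi*exp(-3*Abs(ξ))/12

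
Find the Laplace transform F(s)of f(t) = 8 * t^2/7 16/(7 * s^3)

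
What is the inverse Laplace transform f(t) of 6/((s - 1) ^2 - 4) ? 3 * exp(t) * sinh(2 * t) 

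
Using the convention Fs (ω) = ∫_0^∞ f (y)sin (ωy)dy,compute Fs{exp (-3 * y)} ω/ (ω^2 + 9)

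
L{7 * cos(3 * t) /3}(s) 7 * s/(3 * (s^2 + 9) ) 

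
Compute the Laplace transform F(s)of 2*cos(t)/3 2*s/(3*(s^2 + 1))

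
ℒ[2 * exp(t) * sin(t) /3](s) 2/(3 * ((s - 1) ^2 + 1) ) 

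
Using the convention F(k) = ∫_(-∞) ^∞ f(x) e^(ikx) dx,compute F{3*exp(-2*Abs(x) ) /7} 12/(7*(k^2 + 4) ) 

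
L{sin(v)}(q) 1/(q^2 + 1)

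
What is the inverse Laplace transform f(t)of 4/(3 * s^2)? 4 * t/3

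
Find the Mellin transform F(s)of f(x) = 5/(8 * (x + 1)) 5 * pi * csc(pi * s)/8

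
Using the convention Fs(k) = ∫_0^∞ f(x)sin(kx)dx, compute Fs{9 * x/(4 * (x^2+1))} 9 * pi * exp(-k)/8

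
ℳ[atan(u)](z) -pi * sec(pi * z/2)/(2 * z)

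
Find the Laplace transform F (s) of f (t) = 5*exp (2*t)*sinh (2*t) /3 10/ (3*s*(s - 4) ) 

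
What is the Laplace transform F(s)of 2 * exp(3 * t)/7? 2/(7 * (s - 3))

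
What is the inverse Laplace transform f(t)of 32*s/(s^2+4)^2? 8*t*sin(2*t)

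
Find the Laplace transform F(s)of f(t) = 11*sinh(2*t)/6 11/(3*(s^2 - 4))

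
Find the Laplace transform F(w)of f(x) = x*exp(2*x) (w - 2)^(-2)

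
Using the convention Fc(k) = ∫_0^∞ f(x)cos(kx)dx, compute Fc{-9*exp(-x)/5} -9/(5*k^2 + 5)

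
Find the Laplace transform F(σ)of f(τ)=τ σ^(-2)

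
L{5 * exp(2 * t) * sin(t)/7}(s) 5/(7 * ((s - 2)^2+1))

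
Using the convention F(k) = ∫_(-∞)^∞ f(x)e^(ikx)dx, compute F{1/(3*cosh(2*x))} pi/(6*cosh(pi*k/4))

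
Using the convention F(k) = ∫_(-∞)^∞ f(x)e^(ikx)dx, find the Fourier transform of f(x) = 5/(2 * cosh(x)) 5 * pi/(2 * cosh(pi * k/2))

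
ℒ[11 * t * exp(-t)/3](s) 11/(3 * (s + 1)^2)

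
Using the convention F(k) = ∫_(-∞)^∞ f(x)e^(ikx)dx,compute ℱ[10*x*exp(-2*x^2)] 5*sqrt(2)*I*sqrt(pi)*k*exp(-k^2/8)/4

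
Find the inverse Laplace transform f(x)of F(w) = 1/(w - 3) exp(3 * x)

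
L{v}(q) q^(-2)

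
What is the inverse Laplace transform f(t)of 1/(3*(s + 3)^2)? t*exp(-3*t)/3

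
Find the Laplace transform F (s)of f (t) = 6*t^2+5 12/s^3+5/s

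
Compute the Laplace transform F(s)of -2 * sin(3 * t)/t -2 * atan(3/s)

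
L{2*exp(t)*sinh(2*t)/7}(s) 4/(7*((s - 1)^2 - 4))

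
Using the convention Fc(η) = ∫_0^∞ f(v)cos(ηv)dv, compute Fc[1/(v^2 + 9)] pi * exp(-3 * η)/6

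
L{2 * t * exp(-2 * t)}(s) 2/(s + 2)^2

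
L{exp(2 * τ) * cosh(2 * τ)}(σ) (σ - 2)/(σ * (σ - 4))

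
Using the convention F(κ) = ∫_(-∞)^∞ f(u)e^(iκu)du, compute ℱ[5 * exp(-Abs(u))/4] 5/(2 * (κ^2 + 1))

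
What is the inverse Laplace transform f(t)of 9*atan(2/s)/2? 9*sin(2*t)/(2*t)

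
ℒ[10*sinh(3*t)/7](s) 30/(7*(s^2 - 9))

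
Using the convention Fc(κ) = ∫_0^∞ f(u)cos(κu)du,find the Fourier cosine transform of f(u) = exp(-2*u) 2/(κ^2 + 4)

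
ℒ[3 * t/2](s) 3/(2 * s^2)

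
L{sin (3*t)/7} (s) 3/ (7*(s^2 + 9))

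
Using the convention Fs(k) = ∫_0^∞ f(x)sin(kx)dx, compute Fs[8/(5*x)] 4*pi/5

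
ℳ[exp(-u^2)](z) gamma(z/2) /2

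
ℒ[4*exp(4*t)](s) 4/(s - 4)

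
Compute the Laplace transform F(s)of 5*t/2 5/(2*s^2)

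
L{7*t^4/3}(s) 56/s^5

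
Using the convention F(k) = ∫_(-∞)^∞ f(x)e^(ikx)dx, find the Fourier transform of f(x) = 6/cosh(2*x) 3*pi/cosh(pi*k/4)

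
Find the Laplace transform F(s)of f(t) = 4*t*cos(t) 4*(s^2-1)/(s^2+1)^2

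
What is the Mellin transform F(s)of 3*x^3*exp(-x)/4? 3*gamma(s + 3)/4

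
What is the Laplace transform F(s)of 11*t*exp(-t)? 11/(s+1)^2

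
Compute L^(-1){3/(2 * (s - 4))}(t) 3 * exp(4 * t)/2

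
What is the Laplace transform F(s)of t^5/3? 40/s^6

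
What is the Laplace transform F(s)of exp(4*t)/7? 1/(7*(s - 4))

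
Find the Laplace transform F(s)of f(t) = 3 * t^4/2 36/s^5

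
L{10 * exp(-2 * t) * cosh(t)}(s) 10 * (s + 2)/((s + 2)^2 - 1)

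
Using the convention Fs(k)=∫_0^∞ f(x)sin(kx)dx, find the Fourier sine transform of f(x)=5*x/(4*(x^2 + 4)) 5*pi*exp(-2*k)/8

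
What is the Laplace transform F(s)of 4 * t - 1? 4/s^2 - 1/s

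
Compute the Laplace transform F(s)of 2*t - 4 2/s^2 - 4/s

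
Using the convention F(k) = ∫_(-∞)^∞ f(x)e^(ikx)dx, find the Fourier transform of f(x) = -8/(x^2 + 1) -8 * pi * exp(-Abs(k))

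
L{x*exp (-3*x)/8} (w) 1/ (8*(w + 3)^2)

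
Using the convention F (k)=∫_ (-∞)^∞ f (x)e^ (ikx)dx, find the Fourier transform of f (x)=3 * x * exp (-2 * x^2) 3 * sqrt (2) * I * sqrt (pi) * k * exp (-k^2/8)/8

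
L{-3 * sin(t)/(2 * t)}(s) -3 * atan(1/s)/2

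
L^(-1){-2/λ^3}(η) -η^2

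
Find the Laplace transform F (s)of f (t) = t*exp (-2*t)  (s + 2)^ (-2)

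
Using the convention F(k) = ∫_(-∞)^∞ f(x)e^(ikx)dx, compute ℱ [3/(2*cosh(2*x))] 3*pi/(4*cosh(pi*k/4))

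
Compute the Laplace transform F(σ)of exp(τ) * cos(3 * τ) (σ - 1)/((σ - 1)^2 + 9)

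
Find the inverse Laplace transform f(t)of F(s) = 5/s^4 5 * t^3/6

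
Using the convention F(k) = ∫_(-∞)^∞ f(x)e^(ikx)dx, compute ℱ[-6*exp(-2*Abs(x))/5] -24/(5*k^2 + 20)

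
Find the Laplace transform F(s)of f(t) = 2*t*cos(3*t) 2*(s^2 - 9)/(s^2 + 9)^2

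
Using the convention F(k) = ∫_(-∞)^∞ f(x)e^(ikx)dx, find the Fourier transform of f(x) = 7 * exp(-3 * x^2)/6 7 * sqrt(3) * sqrt(pi) * exp(-k^2/12)/18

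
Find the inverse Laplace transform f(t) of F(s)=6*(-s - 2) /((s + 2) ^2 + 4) -6*exp(-2*t)*cos(2*t) 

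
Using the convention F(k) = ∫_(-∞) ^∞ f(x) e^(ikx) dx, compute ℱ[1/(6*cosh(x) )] pi/(6*cosh(pi*k/2) ) 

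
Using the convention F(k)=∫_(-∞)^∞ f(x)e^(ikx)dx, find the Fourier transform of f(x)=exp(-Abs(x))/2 1/(k^2+1)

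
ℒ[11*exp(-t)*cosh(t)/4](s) 11*(s + 1)/(4*s*(s + 2))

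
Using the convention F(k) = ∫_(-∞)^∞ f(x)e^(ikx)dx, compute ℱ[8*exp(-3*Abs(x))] 48/(k^2 + 9)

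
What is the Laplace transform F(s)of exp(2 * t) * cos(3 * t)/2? (s - 2)/(2 * ((s - 2)^2 + 9))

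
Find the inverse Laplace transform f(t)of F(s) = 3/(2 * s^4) t^3/4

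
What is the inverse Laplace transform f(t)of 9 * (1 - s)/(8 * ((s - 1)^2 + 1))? -9 * exp(t) * cos(t)/8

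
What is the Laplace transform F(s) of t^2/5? 2/(5 * s^3) 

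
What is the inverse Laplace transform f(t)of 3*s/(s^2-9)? 3*cosh(3*t)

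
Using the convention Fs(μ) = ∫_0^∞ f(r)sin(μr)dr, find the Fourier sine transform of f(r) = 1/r pi/2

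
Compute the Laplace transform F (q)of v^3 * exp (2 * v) 6/ (q - 2)^4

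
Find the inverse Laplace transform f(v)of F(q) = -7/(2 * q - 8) -7 * exp(4 * v)/2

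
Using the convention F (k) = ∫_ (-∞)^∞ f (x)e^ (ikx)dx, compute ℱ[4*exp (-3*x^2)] 4*sqrt (3)*sqrt (pi)*exp (-k^2/12)/3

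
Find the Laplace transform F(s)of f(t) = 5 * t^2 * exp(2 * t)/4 5/(2 * (s - 2)^3)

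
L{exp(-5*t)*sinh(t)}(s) 1/((s + 5)^2 - 1)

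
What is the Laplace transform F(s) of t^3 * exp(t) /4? 3/(2 * (s - 1) ^4) 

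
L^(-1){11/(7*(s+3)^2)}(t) 11*t*exp(-3*t)/7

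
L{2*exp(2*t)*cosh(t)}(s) 2*(s - 2)/((s - 2)^2 - 1)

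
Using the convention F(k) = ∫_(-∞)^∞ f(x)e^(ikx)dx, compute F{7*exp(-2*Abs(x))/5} 28/(5*(k^2 + 4))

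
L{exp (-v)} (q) 1/ (q + 1)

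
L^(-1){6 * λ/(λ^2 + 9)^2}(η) η * sin(3 * η)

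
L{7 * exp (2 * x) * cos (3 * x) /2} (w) 7 * (w - 2) / (2 * ( (w - 2) ^2 + 9) ) 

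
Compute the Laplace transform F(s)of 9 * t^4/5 216/(5 * s^5)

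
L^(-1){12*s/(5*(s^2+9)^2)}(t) 2*t*sin(3*t)/5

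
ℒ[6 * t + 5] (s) 6/s^2 + 5/s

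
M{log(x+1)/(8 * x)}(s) -pi * csc(pi * s)/(8 * s - 8)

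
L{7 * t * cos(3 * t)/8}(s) 7 * (s^2 - 9)/(8 * (s^2 + 9)^2)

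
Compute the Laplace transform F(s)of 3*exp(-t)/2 3/(2*(s + 1))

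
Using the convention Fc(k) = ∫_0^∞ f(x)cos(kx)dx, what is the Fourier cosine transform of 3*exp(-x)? 3/(k^2 + 1)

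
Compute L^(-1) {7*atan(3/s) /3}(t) 7*sin(3*t) /(3*t) 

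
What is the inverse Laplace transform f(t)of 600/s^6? 5*t^5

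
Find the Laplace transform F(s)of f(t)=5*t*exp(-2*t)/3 5/(3*(s + 2)^2)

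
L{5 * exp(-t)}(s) 5/(s + 1)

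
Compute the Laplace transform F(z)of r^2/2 z^(-3)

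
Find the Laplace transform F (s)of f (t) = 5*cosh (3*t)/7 5*s/ (7*(s^2 - 9))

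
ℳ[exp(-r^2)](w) gamma(w/2)/2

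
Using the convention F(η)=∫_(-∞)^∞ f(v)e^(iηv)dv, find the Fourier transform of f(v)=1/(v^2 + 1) pi*exp(-Abs(η))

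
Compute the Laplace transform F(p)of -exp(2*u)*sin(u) -1/((p - 2)^2 + 1)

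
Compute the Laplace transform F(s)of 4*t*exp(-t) 4/(s+1)^2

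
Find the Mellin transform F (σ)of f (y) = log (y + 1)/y -pi*csc (pi*σ)/ (σ - 1)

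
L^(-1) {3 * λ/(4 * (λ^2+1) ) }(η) 3 * cos(η) /4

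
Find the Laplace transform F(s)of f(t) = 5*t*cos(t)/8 5*(s^2 - 1)/(8*(s^2 + 1)^2)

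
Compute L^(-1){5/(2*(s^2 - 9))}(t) 5*sinh(3*t)/6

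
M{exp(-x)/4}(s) gamma(s)/4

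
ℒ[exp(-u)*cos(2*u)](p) (p+1)/((p+1)^2+4)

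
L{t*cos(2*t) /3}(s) (s^2 - 4) /(3*(s^2 + 4) ^2) 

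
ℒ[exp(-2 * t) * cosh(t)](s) (s + 2) /((s + 2) ^2 - 1) 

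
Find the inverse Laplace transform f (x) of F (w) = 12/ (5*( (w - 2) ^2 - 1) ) 12*exp (2*x)*sinh (x) /5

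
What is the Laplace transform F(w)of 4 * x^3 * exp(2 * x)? 24/(w - 2)^4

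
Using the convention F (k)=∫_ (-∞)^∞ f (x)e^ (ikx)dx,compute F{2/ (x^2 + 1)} 2 * pi * exp (-Abs (k))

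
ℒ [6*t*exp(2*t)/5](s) 6/(5*(s - 2)^2)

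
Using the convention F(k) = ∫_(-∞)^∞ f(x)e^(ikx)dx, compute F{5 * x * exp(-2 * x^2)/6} 5 * sqrt(2) * I * sqrt(pi) * k * exp(-k^2/8)/48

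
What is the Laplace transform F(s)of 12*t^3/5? 72/(5*s^4)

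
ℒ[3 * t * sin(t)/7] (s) 6 * s/(7 * (s^2 + 1)^2)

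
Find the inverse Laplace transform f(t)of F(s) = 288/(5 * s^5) 12 * t^4/5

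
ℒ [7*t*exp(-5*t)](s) 7/(s + 5)^2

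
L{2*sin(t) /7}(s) 2/(7*(s^2 + 1) ) 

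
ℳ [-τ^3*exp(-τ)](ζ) -gamma(ζ + 3)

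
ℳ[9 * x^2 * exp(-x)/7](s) 9 * gamma(s+2)/7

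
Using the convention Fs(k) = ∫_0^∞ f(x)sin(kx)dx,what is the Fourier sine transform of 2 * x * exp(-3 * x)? 12 * k/(k^2+9)^2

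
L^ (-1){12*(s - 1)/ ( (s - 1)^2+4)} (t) 12*exp (t)*cos (2*t)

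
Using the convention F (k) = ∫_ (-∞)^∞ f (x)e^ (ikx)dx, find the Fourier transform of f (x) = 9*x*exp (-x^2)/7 9*I*sqrt (pi)*k*exp (-k^2/4)/14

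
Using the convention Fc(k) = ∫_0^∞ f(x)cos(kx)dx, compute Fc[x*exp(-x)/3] (1 - k^2)/(3*(k^2 + 1)^2)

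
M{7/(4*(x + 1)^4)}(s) 7*gamma(s)*gamma(4 - s)/24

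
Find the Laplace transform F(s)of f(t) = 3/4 3/(4*s)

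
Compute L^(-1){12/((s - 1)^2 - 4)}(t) 6*exp(t)*sinh(2*t)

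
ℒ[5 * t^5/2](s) 300/s^6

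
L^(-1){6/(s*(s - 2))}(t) 6*exp(t)*sinh(t)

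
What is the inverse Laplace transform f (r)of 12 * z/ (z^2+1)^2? 6 * r * sin (r)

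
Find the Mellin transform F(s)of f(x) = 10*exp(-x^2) 5*gamma(s/2)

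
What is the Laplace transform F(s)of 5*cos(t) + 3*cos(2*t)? 5*s/(s^2 + 1) + 3*s/(s^2 + 4)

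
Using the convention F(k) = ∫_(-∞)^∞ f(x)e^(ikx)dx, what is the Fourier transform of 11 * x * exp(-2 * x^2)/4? 11 * sqrt(2) * I * sqrt(pi) * k * exp(-k^2/8)/32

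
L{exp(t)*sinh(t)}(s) 1/(s*(s - 2))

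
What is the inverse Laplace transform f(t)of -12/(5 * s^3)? -6 * t^2/5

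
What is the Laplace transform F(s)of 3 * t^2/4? 3/(2 * s^3)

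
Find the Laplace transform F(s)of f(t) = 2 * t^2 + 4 4/s^3 + 4/s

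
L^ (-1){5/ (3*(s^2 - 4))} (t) 5*sinh (2*t)/6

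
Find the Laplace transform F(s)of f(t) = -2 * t -2/s^2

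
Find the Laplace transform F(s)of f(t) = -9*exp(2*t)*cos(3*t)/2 9*(2 - s)/(2*((s - 2)^2 + 9))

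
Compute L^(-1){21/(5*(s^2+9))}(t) 7*sin(3*t)/5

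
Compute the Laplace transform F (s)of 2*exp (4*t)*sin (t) 2/ ( (s - 4)^2 + 1)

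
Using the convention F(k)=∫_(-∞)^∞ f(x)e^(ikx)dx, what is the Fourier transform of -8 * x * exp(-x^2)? -4 * I * sqrt(pi) * k * exp(-k^2/4)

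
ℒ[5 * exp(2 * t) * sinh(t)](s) 5/((s - 2)^2 - 1)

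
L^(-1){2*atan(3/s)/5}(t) 2*sin(3*t)/(5*t)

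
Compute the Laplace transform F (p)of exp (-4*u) 1/ (p+4)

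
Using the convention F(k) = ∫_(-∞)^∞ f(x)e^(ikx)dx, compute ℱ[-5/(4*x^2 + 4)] -5*pi*exp(-Abs(k))/4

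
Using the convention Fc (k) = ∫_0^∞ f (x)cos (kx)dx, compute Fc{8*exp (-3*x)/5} 24/ (5*(k^2+9))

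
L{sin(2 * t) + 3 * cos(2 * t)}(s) 2/(s^2 + 4) + 3 * s/(s^2 + 4)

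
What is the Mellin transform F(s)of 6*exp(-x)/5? 6*gamma(s)/5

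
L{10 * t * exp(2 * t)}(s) 10/(s - 2)^2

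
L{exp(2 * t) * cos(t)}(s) (s - 2)/((s - 2)^2 + 1)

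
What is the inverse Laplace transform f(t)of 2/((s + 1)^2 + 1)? 2 * exp(-t) * sin(t)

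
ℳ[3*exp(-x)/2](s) 3*gamma(s)/2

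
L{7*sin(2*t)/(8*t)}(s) 7*atan(2/s)/8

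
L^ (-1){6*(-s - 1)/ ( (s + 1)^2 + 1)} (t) -6*exp (-t)*cos (t)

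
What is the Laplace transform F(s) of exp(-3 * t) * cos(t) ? (s + 3) /((s + 3) ^2 + 1) 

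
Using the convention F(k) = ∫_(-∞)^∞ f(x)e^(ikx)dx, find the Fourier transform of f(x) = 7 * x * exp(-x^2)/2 7 * I * sqrt(pi) * k * exp(-k^2/4)/4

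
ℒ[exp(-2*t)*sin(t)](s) 1/((s + 2)^2 + 1)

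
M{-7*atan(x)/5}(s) 7*pi*sec(pi*s/2)/(10*s)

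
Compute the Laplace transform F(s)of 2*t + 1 2/s^2 + 1/s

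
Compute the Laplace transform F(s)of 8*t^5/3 320/s^6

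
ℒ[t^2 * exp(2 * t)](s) 2/(s - 2)^3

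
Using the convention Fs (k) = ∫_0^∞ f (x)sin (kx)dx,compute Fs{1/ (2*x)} pi/4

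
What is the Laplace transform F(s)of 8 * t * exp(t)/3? 8/(3 * (s - 1)^2)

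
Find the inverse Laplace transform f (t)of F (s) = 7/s 7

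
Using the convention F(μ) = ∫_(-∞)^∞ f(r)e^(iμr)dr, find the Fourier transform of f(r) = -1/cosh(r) -pi/cosh(pi * μ/2)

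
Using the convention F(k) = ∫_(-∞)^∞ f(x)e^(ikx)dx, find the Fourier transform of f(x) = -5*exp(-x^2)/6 -5*sqrt(pi)*exp(-k^2/4)/6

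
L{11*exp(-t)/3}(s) 11/(3*(s + 1))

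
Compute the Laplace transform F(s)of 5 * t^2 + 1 10/s^3 + 1/s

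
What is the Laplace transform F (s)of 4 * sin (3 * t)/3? 4/ (s^2 + 9)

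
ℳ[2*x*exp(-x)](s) 2*gamma(s+1)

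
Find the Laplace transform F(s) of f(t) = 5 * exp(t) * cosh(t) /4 5 * (s - 1) /(4 * s * (s - 2) ) 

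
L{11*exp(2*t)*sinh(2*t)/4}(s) 11/(2*s*(s - 4))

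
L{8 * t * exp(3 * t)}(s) 8/(s - 3)^2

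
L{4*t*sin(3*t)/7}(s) 24*s/(7*(s^2 + 9)^2)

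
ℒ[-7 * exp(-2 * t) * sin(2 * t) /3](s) -14/(3 * (s + 2) ^2 + 12) 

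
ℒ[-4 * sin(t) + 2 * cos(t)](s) 2 * s/(s^2 + 1) - 4/(s^2 + 1)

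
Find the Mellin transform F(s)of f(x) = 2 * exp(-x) 2 * gamma(s)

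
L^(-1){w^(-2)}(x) x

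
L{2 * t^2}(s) 4/s^3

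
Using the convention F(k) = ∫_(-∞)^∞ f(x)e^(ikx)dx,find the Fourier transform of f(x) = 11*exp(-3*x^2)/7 11*sqrt(3)*sqrt(pi)*exp(-k^2/12)/21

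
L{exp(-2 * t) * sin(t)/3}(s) 1/(3 * ((s + 2)^2 + 1))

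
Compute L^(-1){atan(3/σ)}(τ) sin(3*τ)/τ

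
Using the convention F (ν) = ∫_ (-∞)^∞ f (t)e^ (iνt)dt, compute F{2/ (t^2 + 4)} pi * exp (-2 * Abs (ν))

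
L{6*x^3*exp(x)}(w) 36/(w - 1)^4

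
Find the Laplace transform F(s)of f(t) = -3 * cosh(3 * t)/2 -3 * s/(2 * s^2 - 18)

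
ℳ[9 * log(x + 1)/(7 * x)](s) -9 * pi * csc(pi * s)/(7 * s - 7)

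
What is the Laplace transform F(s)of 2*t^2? 4/s^3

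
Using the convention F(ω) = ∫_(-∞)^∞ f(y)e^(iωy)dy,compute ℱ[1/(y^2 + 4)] pi * exp(-2 * Abs(ω))/2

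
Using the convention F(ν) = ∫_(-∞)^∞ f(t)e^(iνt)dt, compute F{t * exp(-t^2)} I * sqrt(pi) * ν * exp(-ν^2/4)/2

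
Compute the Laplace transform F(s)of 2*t 2/s^2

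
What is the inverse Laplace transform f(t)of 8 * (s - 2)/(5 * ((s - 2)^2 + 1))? 8 * exp(2 * t) * cos(t)/5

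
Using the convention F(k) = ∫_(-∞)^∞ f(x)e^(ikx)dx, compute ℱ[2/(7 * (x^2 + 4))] pi * exp(-2 * Abs(k))/7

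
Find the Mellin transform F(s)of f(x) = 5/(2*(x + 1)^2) -5*pi*(s - 1)/(2*sin(pi*s))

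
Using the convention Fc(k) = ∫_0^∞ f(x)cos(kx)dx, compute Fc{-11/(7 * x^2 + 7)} -11 * pi * exp(-k)/14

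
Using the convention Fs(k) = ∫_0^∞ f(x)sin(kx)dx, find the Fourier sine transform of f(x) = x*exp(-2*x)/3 4*k/(3*(k^2 + 4)^2)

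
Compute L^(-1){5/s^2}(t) 5 * t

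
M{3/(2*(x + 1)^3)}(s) 3*pi*(s - 2)*(s - 1)/(4*sin(pi*s))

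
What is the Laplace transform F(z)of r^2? 2/z^3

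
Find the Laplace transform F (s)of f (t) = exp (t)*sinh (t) 1/ (s*(s - 2))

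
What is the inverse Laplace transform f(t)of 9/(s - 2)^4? 3*t^3*exp(2*t)/2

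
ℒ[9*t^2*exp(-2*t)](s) 18/(s + 2)^3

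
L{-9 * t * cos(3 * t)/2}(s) 9 * (9 - s^2)/(2 * (s^2 + 9)^2)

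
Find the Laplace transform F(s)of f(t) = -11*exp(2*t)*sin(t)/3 -11/(3*(s - 2)^2 + 3)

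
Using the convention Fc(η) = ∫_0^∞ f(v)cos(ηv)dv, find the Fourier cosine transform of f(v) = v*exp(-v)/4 (1 - η^2)/(4*(η^2 + 1)^2)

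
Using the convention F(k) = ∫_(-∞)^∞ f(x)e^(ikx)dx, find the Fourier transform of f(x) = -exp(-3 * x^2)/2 -sqrt(3) * sqrt(pi) * exp(-k^2/12)/6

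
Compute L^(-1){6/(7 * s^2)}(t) 6 * t/7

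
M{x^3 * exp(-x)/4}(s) gamma(s + 3)/4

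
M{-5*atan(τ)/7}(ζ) 5*pi*sec(pi*ζ/2)/(14*ζ)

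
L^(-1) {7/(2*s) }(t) 7/2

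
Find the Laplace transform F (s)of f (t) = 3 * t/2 3/ (2 * s^2)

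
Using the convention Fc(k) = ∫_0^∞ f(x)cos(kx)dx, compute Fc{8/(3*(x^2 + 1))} 4*pi*exp(-k)/3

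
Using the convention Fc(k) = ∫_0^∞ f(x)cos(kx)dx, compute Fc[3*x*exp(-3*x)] 3*(9 - k^2)/(k^2+9)^2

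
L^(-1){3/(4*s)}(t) 3/4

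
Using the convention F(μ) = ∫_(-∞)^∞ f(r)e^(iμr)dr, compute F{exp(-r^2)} sqrt(pi)*exp(-μ^2/4)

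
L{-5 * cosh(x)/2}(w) -5 * w/(2 * w^2 - 2)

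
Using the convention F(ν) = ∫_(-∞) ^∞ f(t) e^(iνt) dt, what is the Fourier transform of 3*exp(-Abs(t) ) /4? 3/(2*(ν^2+1) ) 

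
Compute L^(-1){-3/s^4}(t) -t^3/2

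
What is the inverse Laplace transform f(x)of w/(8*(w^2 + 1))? cos(x)/8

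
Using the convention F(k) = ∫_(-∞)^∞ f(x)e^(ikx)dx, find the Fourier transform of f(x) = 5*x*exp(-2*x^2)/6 5*sqrt(2)*I*sqrt(pi)*k*exp(-k^2/8)/48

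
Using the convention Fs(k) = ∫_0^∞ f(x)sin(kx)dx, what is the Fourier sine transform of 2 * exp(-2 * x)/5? 2 * k/(5 * (k^2 + 4))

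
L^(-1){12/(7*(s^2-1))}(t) 12*sinh(t)/7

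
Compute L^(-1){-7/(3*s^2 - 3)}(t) -7*sinh(t)/3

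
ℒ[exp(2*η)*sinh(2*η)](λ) 2/(λ*(λ - 4))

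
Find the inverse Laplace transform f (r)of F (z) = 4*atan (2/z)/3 4*sin (2*r)/ (3*r)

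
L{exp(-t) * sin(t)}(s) 1/((s + 1)^2 + 1)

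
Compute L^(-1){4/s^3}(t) 2*t^2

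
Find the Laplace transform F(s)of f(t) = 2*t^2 4/s^3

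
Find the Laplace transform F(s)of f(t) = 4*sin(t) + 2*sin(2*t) 4/(s^2 + 4) + 4/(s^2 + 1)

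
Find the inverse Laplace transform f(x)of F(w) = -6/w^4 -x^3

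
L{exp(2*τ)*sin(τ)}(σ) 1/((σ - 2)^2 + 1)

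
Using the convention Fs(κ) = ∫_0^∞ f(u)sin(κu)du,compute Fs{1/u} pi/2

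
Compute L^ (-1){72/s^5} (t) 3 * t^4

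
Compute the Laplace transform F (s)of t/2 1/ (2*s^2)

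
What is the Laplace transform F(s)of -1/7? -1/(7*s)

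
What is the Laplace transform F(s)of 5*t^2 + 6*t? 6/s^2 + 10/s^3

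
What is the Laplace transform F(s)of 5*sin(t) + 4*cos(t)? 5/(s^2 + 1) + 4*s/(s^2 + 1)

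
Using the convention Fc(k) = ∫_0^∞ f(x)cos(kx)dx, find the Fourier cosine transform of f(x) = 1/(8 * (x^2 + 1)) pi * exp(-k)/16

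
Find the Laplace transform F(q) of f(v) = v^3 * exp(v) 6/(q - 1) ^4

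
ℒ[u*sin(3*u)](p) 6*p/(p^2 + 9)^2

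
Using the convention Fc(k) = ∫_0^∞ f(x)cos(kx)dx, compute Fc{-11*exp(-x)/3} -11/(3*k^2 + 3)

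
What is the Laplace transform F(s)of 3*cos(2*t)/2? 3*s/(2*(s^2 + 4))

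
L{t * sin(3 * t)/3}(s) 2 * s/(s^2 + 9)^2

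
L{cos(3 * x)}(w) w/(w^2 + 9)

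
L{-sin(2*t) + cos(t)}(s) s/(s^2 + 1) - 2/(s^2 + 4)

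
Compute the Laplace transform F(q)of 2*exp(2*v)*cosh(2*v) 2*(q - 2)/(q*(q - 4))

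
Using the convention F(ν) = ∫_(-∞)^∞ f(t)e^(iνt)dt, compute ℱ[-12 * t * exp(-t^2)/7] -6 * I * sqrt(pi) * ν * exp(-ν^2/4)/7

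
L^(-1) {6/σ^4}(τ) τ^3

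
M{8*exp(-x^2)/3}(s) 4*gamma(s/2)/3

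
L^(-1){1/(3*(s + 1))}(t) exp(-t)/3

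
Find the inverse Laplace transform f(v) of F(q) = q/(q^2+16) cos(4*v) 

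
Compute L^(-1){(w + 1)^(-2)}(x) x*exp(-x)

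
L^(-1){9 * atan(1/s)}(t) 9 * sin(t)/t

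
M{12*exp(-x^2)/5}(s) 6*gamma(s/2)/5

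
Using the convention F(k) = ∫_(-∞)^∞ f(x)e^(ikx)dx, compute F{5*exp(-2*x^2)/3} 5*sqrt(2)*sqrt(pi)*exp(-k^2/8)/6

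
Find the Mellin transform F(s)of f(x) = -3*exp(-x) -3*gamma(s)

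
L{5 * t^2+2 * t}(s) 2/s^2+10/s^3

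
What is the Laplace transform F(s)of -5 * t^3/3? -10/s^4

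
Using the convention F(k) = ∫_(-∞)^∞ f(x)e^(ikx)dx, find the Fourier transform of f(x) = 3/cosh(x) 3 * pi/cosh(pi * k/2)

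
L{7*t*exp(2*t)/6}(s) 7/(6*(s - 2)^2)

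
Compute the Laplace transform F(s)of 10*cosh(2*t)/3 10*s/(3*(s^2 - 4))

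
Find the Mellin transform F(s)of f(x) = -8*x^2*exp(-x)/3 -8*gamma(s + 2)/3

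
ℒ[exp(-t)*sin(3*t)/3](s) 1/((s + 1)^2 + 9)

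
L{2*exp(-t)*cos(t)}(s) 2*(s + 1)/((s + 1)^2 + 1)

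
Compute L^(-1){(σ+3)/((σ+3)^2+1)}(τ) exp(-3 * τ) * cos(τ)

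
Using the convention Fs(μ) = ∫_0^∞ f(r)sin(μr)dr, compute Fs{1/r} pi/2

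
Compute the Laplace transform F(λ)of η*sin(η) 2*λ/(λ^2 + 1)^2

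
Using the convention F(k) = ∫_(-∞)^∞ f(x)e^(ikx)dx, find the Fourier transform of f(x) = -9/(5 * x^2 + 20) -9 * pi * exp(-2 * Abs(k))/10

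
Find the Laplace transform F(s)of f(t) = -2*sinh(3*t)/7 -6/(7*s^2 - 63)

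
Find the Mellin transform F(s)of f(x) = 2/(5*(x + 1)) 2*pi*csc(pi*s)/5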